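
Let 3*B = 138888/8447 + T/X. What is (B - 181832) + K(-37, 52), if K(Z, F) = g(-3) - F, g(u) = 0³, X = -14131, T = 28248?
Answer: -21709928413564/119364557 ≈ -1.8188e+5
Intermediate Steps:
g(u) = 0
B = 574671824/119364557 (B = (138888/8447 + 28248/(-14131))/3 = (138888*(1/8447) + 28248*(-1/14131))/3 = (138888/8447 - 28248/14131)/3 = (⅓)*(1724015472/119364557) = 574671824/119364557 ≈ 4.8144)
K(Z, F) = -F (K(Z, F) = 0 - F = -F)
(B - 181832) + K(-37, 52) = (574671824/119364557 - 181832) - 1*52 = -21703721456600/119364557 - 52 = -21709928413564/119364557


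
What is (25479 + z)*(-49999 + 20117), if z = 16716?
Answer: -1260870990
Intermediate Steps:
(25479 + z)*(-49999 + 20117) = (25479 + 16716)*(-49999 + 20117) = 42195*(-29882) = -1260870990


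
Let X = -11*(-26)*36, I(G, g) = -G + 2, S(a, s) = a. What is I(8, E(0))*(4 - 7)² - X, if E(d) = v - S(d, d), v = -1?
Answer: -10350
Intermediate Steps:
E(d) = -1 - d
I(G, g) = 2 - G
X = 10296 (X = 286*36 = 10296)
I(8, E(0))*(4 - 7)² - X = (2 - 1*8)*(4 - 7)² - 1*10296 = (2 - 8)*(-3)² - 10296 = -6*9 - 10296 = -54 - 10296 = -10350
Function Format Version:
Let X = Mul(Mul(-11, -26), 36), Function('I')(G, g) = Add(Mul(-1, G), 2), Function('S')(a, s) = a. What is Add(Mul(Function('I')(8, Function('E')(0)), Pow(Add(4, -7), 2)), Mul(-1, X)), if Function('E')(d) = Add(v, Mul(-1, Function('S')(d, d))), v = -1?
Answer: -10350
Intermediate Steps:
Function('E')(d) = Add(-1, Mul(-1, d))
Function('I')(G, g) = Add(2, Mul(-1, G))
X = 10296 (X = Mul(286, 36) = 10296)
Add(Mul(Function('I')(8, Function('E')(0)), Pow(Add(4, -7), 2)), Mul(-1, X)) = Add(Mul(Add(2, Mul(-1, 8)), Pow(Add(4, -7), 2)), Mul(-1, 10296)) = Add(Mul(Add(2, -8), Pow(-3, 2)), -10296) = Add(Mul(-6, 9), -10296) = Add(-54, -10296) = -10350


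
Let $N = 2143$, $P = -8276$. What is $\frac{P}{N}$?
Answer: $- \frac{8276}{2143} \approx -3.8619$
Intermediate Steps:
$\frac{P}{N} = - \frac{8276}{2143}$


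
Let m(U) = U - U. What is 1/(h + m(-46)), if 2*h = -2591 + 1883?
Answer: -1/354 ≈ -0.0028249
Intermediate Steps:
m(U) = 0
h = -354 (h = (-2591 + 1883)/2 = (½)*(-708) = -354)
1/(h + m(-46)) = 1/(-354 + 0) = 1/(-354) = -1/354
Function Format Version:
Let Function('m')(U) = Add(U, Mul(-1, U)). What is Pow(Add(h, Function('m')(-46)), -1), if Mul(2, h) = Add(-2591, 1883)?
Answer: Rational(-1, 354) ≈ -0.0028249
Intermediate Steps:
Function('m')(U) = 0
h = -354 (h = Mul(Rational(1, 2), Add(-2591, 1883)) = Mul(Rational(1, 2), -708) = -354)
Pow(Add(h, Function('m')(-46)), -1) = Pow(Add(-354, 0), -1) = Pow(-354, -1) = Rational(-1, 354)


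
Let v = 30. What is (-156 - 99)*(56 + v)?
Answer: -21930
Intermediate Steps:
(-156 - 99)*(56 + v) = (-156 - 99)*(56 + 30) = -255*86 = -21930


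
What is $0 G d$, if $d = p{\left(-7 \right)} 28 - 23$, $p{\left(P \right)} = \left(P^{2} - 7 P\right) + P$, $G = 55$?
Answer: $0$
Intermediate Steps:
$p{\left(P \right)} = P^{2} - 6 P$
$d = 2525$ ($d = - 7 \left(-6 - 7\right) 28 - 23 = \left(-7\right) \left(-13\right) 28 - 23 = 91 \cdot 28 - 23 = 2548 - 23 = 2525$)
$0 G d = 0 \cdot 55 \cdot 2525 = 0 \cdot 2525 = 0$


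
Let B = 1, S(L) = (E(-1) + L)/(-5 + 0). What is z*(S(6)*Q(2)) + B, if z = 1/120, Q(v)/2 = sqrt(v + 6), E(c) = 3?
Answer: 1 - 3*sqrt(2)/50 ≈ 0.91515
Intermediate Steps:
Q(v) = 2*sqrt(6 + v) (Q(v) = 2*sqrt(v + 6) = 2*sqrt(6 + v))
S(L) = -3/5 - L/5 (S(L) = (3 + L)/(-5 + 0) = (3 + L)/(-5) = (3 + L)*(-1/5) = -3/5 - L/5)
z = 1/120 ≈ 0.0083333
z*(S(6)*Q(2)) + B = ((-3/5 - 1/5*6)*(2*sqrt(6 + 2)))/120 + 1 = ((-3/5 - 6/5)*(2*sqrt(8)))/120 + 1 = (-18*2*sqrt(2)/5)/120 + 1 = (-36*sqrt(2)/5)/120 + 1 = -3*sqrt(2)/50 + 1 = 1 - 3*sqrt(2)/50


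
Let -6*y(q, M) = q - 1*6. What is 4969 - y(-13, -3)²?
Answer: 178523/36 ≈ 4959.0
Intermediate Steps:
y(q, M) = 1 - q/6 (y(q, M) = -(q - 1*6)/6 = -(q - 6)/6 = -(-6 + q)/6 = 1 - q/6)
4969 - y(-13, -3)² = 4969 - (1 - ⅙*(-13))² = 4969 - (1 + 13/6)² = 4969 - (19/6)² = 4969 - 1*361/36 = 4969 - 361/36 = 178523/36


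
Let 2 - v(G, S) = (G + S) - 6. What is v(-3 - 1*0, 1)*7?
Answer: 70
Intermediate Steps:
v(G, S) = 8 - G - S (v(G, S) = 2 - ((G + S) - 6) = 2 - (-6 + G + S) = 2 + (6 - G - S) = 8 - G - S)
v(-3 - 1*0, 1)*7 = (8 - (-3 - 1*0) - 1*1)*7 = (8 - (-3 + 0) - 1)*7 = (8 - 1*(-3) - 1)*7 = (8 + 3 - 1)*7 = 10*7 = 70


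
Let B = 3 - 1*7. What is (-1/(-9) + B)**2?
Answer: 1225/81 ≈ 15.123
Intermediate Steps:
B = -4 (B = 3 - 7 = -4)
(-1/(-9) + B)**2 = (-1/(-9) - 4)**2 = (-1*(-1/9) - 4)**2 = (1/9 - 4)**2 = (-35/9)**2 = 1225/81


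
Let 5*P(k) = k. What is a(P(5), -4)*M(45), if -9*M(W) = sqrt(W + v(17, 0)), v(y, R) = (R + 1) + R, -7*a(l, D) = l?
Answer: sqrt(46)/63 ≈ 0.10766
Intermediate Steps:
P(k) = k/5
a(l, D) = -l/7
v(y, R) = 1 + 2*R (v(y, R) = (1 + R) + R = 1 + 2*R)
M(W) = -sqrt(1 + W)/9 (M(W) = -sqrt(W + (1 + 2*0))/9 = -sqrt(W + (1 + 0))/9 = -sqrt(W + 1)/9 = -sqrt(1 + W)/9)
a(P(5), -4)*M(45) = (-5/35)*(-sqrt(1 + 45)/9) = (-1/7*1)*(-sqrt(46)/9) = -(-1)*sqrt(46)/63 = sqrt(46)/63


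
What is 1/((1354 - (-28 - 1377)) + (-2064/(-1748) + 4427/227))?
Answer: 99199/275741772 ≈ 0.00035975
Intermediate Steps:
1/((1354 - (-28 - 1377)) + (-2064/(-1748) + 4427/227)) = 1/((1354 - 1*(-1405)) + (-2064*(-1/1748) + 4427*(1/227))) = 1/((1354 + 1405) + (516/437 + 4427/227)) = 1/(2759 + 2051731/99199) = 1/(275741772/99199) = 99199/275741772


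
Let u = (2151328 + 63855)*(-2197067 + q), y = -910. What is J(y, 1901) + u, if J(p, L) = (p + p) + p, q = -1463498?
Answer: -8108821361125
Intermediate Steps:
J(p, L) = 3*p (J(p, L) = 2*p + p = 3*p)
u = -8108821358395 (u = (2151328 + 63855)*(-2197067 - 1463498) = 2215183*(-3660565) = -8108821358395)
J(y, 1901) + u = 3*(-910) - 8108821358395 = -2730 - 8108821358395 = -8108821361125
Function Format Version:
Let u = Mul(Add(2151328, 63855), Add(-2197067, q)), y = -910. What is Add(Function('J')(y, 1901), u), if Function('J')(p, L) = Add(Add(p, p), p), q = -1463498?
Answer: -8108821361125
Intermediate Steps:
Function('J')(p, L) = Mul(3, p) (Function('J')(p, L) = Add(Mul(2, p), p) = Mul(3, p))
u = -8108821358395 (u = Mul(Add(2151328, 63855), Add(-2197067, -1463498)) = Mul(2215183, -3660565) = -8108821358395)
Add(Function('J')(y, 1901), u) = Add(Mul(3, -910), -8108821358395) = Add(-2730, -8108821358395) = -8108821361125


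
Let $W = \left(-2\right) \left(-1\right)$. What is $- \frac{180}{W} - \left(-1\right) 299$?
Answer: $209$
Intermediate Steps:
$W = 2$
$- \frac{180}{W} - \left(-1\right) 299 = - \frac{180}{2} - \left(-1\right) 299 = \left(-180\right) \frac{1}{2} - -299 = -90 + 299 = 209$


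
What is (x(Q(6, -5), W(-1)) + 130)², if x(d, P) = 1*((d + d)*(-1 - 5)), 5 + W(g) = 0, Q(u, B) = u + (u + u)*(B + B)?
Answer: 2244004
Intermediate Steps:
Q(u, B) = u + 4*B*u (Q(u, B) = u + (2*u)*(2*B) = u + 4*B*u)
W(g) = -5 (W(g) = -5 + 0 = -5)
x(d, P) = -12*d (x(d, P) = 1*((2*d)*(-6)) = 1*(-12*d) = -12*d)
(x(Q(6, -5), W(-1)) + 130)² = (-72*(1 + 4*(-5)) + 130)² = (-72*(1 - 20) + 130)² = (-72*(-19) + 130)² = (-12*(-114) + 130)² = (1368 + 130)² = 1498² = 2244004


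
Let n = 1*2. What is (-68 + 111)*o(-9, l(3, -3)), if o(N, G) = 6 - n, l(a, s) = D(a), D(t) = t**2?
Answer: 172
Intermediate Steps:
l(a, s) = a**2
n = 2
o(N, G) = 4 (o(N, G) = 6 - 1*2 = 6 - 2 = 4)
(-68 + 111)*o(-9, l(3, -3)) = (-68 + 111)*4 = 43*4 = 172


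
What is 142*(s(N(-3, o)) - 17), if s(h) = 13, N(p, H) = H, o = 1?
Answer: -568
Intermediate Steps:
142*(s(N(-3, o)) - 17) = 142*(13 - 17) = 142*(-4) = -568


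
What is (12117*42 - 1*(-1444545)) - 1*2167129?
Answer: -213670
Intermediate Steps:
(12117*42 - 1*(-1444545)) - 1*2167129 = (508914 + 1444545) - 2167129 = 1953459 - 2167129 = -213670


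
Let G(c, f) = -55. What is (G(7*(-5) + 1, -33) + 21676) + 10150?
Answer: 31771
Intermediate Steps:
(G(7*(-5) + 1, -33) + 21676) + 10150 = (-55 + 21676) + 10150 = 21621 + 10150 = 31771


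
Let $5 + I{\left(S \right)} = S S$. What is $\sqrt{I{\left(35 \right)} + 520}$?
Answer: $2 \sqrt{435} \approx 41.713$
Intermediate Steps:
$I{\left(S \right)} = -5 + S^{2}$ ($I{\left(S \right)} = -5 + S S = -5 + S^{2}$)
$\sqrt{I{\left(35 \right)} + 520} = \sqrt{\left(-5 + 35^{2}\right) + 520} = \sqrt{\left(-5 + 1225\right) + 520} = \sqrt{1220 + 520} = \sqrt{1740} = 2 \sqrt{435}$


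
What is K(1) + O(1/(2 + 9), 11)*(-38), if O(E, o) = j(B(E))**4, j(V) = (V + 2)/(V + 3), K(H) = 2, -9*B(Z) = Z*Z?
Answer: -312983864471043/56889841781768 ≈ -5.5016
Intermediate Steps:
B(Z) = -Z**2/9 (B(Z) = -Z*Z/9 = -Z**2/9)
j(V) = (2 + V)/(3 + V)
O(E, o) = (2 - E**2/9)**4/(3 - E**2/9)**4 (O(E, o) = ((2 - E**2/9)/(3 - E**2/9))**4 = (2 - E**2/9)**4/(3 - E**2/9)**4)
K(1) + O(1/(2 + 9), 11)*(-38) = 2 + ((-18 + (1/(2 + 9))**2)**4/(-27 + (1/(2 + 9))**2)**4)*(-38) = 2 + ((-18 + (1/11)**2)**4/(-27 + (1/11)**2)**4)*(-38) = 2 + ((-18 + 1/121)**4/(-27 + 1/121)**4)*(-38) = 2 + ((-2177/121)**4/(-3266/121)**4)*(-38) = 2 + ((214358881/113779683563536)*(22461239370241/214358881))*(-38) = 2 + (22461239370241/113779683563536)*(-38) = 2 - 426763548034579/56889841781768 = -312983864471043/56889841781768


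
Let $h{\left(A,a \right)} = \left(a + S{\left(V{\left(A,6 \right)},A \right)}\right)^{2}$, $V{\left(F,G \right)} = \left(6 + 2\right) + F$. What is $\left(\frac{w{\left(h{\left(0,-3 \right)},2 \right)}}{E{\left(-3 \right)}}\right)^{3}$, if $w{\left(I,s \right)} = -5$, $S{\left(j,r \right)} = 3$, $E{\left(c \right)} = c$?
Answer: $\frac{125}{27} \approx 4.6296$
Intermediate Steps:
$V{\left(F,G \right)} = 8 + F$
$h{\left(A,a \right)} = \left(3 + a\right)^{2}$ ($h{\left(A,a \right)} = \left(a + 3\right)^{2} = \left(3 + a\right)^{2}$)
$\left(\frac{w{\left(h{\left(0,-3 \right)},2 \right)}}{E{\left(-3 \right)}}\right)^{3} = \left(- \frac{5}{-3}\right)^{3} = \left(\left(-5\right) \left(- \frac{1}{3}\right)\right)^{3} = \left(\frac{5}{3}\right)^{3} = \frac{125}{27}$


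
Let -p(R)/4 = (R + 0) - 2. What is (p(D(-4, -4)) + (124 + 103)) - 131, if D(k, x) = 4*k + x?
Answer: 184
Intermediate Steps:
D(k, x) = x + 4*k
p(R) = 8 - 4*R (p(R) = -4*((R + 0) - 2) = -4*(R - 2) = -4*(-2 + R) = 8 - 4*R)
(p(D(-4, -4)) + (124 + 103)) - 131 = ((8 - 4*(-4 + 4*(-4))) + (124 + 103)) - 131 = ((8 - 4*(-4 - 16)) + 227) - 131 = ((8 - 4*(-20)) + 227) - 131 = ((8 + 80) + 227) - 131 = (88 + 227) - 131 = 315 - 131 = 184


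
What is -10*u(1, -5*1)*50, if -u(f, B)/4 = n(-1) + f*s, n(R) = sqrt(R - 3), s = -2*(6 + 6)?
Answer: -48000 + 4000*I ≈ -48000.0 + 4000.0*I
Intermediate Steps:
s = -24 (s = -2*12 = -24)
n(R) = sqrt(-3 + R)
u(f, B) = -8*I + 96*f (u(f, B) = -4*(sqrt(-3 - 1) + f*(-24)) = -4*(sqrt(-4) - 24*f) = -4*(2*I - 24*f) = -4*(-24*f + 2*I) = -8*I + 96*f)
-10*u(1, -5*1)*50 = -10*(-8*I + 96*1)*50 = -10*(-8*I + 96)*50 = -10*(96 - 8*I)*50 = (-960 + 80*I)*50 = -48000 + 4000*I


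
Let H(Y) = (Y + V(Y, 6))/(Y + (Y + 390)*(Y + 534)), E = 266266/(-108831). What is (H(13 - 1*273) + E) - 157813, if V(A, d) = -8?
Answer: -151828889053637/962066040 ≈ -1.5782e+5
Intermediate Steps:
E = -266266/108831 (E = 266266*(-1/108831) = -266266/108831 ≈ -2.4466)
H(Y) = (-8 + Y)/(Y + (390 + Y)*(534 + Y)) (H(Y) = (Y - 8)/(Y + (Y + 390)*(Y + 534)) = (-8 + Y)/(Y + (390 + Y)*(534 + Y)))
(H(13 - 1*273) + E) - 157813 = ((-8 + (13 - 1*273))/(208260 + (13 - 1*273)² + 925*(13 - 1*273)) - 266266/108831) - 157813 = ((-8 + (13 - 273))/(208260 + (13 - 273)² + 925*(13 - 273)) - 266266/108831) - 157813 = ((-8 - 260)/(208260 + (-260)² + 925*(-260)) - 266266/108831) - 157813 = (-268/(208260 + 67600 - 240500) - 266266/108831) - 157813 = (-268/35360 - 266266/108831) - 157813 = ((1/35360)*(-268) - 266266/108831) - 157813 = (-67/8840 - 266266/108831) - 157813 = -2361083117/962066040 - 157813 = -151828889053637/962066040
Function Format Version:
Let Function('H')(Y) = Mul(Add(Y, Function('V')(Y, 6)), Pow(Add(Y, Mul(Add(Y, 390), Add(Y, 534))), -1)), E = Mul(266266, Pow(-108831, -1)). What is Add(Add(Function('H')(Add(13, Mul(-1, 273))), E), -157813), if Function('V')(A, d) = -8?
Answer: Rational(-151828889053637, 962066040) ≈ -1.5782e+5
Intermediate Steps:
E = Rational(-266266, 108831) (E = Mul(266266, Rational(-1, 108831)) = Rational(-266266, 108831) ≈ -2.4466)
Function('H')(Y) = Mul(Pow(Add(Y, Mul(Add(390, Y), Add(534, Y))), -1), Add(-8, Y)) (Function('H')(Y) = Mul(Add(Y, -8), Pow(Add(Y, Mul(Add(Y, 390), Add(Y, 534))), -1)) = Mul(Add(-8, Y), Pow(Add(Y, Mul(Add(390, Y), Add(534, Y))), -1)) = Mul(Pow(Add(Y, Mul(Add(390, Y), Add(534, Y))), -1), Add(-8, Y)))
Add(Add(Function('H')(Add(13, Mul(-1, 273))), E), -157813) = Add(Add(Mul(Pow(Add(208260, Pow(Add(13, Mul(-1, 273)), 2), Mul(925, Add(13, Mul(-1, 273)))), -1), Add(-8, Add(13, Mul(-1, 273)))), Rational(-266266, 108831)), -157813) = Add(Add(Mul(Pow(Add(208260, Pow(Add(13, -273), 2), Mul(925, Add(13, -273))), -1), Add(-8, Add(13, -273))), Rational(-266266, 108831)), -157813) = Add(Add(Mul(Pow(Add(208260, Pow(-260, 2), Mul(925, -260)), -1), Add(-8, -260)), Rational(-266266, 108831)), -157813) = Add(Add(Mul(Pow(Add(208260, 67600, -240500), -1), -268), Rational(-266266, 108831)), -157813) = Add(Add(Mul(Pow(35360, -1), -268), Rational(-266266, 108831)), -157813) = Add(Add(Mul(Rational(1, 35360), -268), Rational(-266266, 108831)), -157813) = Add(Add(Rational(-67, 8840), Rational(-266266, 108831)), -157813) = Add(Rational(-2361083117, 962066040), -157813) = Rational(-151828889053637, 962066040)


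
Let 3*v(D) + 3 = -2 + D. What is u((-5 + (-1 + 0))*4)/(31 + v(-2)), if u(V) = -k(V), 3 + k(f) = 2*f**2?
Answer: -3447/86 ≈ -40.081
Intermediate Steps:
k(f) = -3 + 2*f**2
v(D) = -5/3 + D/3 (v(D) = -1 + (-2 + D)/3 = -1 + (-2/3 + D/3) = -5/3 + D/3)
u(V) = 3 - 2*V**2 (u(V) = -(-3 + 2*V**2) = 3 - 2*V**2)
u((-5 + (-1 + 0))*4)/(31 + v(-2)) = (3 - 2*16*(-5 + (-1 + 0))**2)/(31 + (-5/3 + (1/3)*(-2))) = (3 - 2*16*(-5 - 1)**2)/(31 + (-5/3 - 2/3)) = (3 - 2*(-6*4)**2)/(31 - 7/3) = (3 - 2*(-24)**2)/(86/3) = (3 - 2*576)*(3/86) = (3 - 1152)*(3/86) = -1149*3/86 = -3447/86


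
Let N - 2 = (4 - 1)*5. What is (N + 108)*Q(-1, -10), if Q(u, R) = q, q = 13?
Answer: 1625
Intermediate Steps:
Q(u, R) = 13
N = 17 (N = 2 + (4 - 1)*5 = 2 + 3*5 = 2 + 15 = 17)
(N + 108)*Q(-1, -10) = (17 + 108)*13 = 125*13 = 1625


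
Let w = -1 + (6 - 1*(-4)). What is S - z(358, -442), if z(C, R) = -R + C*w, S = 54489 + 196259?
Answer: 247084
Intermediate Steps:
w = 9 (w = -1 + (6 + 4) = -1 + 10 = 9)
S = 250748
z(C, R) = -R + 9*C (z(C, R) = -R + C*9 = -R + 9*C)
S - z(358, -442) = 250748 - (-1*(-442) + 9*358) = 250748 - (442 + 3222) = 250748 - 1*3664 = 250748 - 3664 = 247084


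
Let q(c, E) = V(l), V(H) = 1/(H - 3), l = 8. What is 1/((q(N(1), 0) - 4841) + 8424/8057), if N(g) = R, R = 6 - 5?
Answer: -40285/194969508 ≈ -0.00020662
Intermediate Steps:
V(H) = 1/(-3 + H)
R = 1
N(g) = 1
q(c, E) = ⅕ (q(c, E) = 1/(-3 + 8) = 1/5 = ⅕)
1/((q(N(1), 0) - 4841) + 8424/8057) = 1/((⅕ - 4841) + 8424/8057) = 1/(-24204/5 + 8424*(1/8057)) = 1/(-24204/5 + 8424/8057) = 1/(-194969508/40285) = -40285/194969508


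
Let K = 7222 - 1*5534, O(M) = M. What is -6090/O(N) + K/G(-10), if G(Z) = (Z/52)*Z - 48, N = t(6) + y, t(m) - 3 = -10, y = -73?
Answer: 189239/4792 ≈ 39.491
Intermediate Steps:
t(m) = -7 (t(m) = 3 - 10 = -7)
N = -80 (N = -7 - 73 = -80)
G(Z) = -48 + Z**2/52 (G(Z) = (Z*(1/52))*Z - 48 = (Z/52)*Z - 48 = Z**2/52 - 48 = -48 + Z**2/52)
K = 1688 (K = 7222 - 5534 = 1688)
-6090/O(N) + K/G(-10) = -6090/(-80) + 1688/(-48 + (1/52)*(-10)**2) = -6090*(-1/80) + 1688/(-48 + (1/52)*100) = 609/8 + 1688/(-48 + 25/13) = 609/8 + 1688/(-599/13) = 609/8 + 1688*(-13/599) = 609/8 - 21944/599 = 189239/4792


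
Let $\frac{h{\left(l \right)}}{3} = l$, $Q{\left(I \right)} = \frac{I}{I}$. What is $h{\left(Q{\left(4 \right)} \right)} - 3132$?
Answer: $-3129$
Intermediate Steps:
$Q{\left(I \right)} = 1$
$h{\left(l \right)} = 3 l$
$h{\left(Q{\left(4 \right)} \right)} - 3132 = 3 \cdot 1 - 3132 = 3 - 3132 = -3129$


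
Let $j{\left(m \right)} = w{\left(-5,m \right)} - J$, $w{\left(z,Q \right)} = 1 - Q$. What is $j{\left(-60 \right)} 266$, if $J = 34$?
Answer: $7182$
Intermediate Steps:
$j{\left(m \right)} = -33 - m$ ($j{\left(m \right)} = \left(1 - m\right) - 34 = -33 - m$)
$j{\left(-60 \right)} 266 = \left(-33 - -60\right) 266 = \left(-33 + 60\right) 266 = 27 \cdot 266 = 7182$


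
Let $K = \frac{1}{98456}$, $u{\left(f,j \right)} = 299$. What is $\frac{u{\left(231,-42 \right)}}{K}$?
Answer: $29438344$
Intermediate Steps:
$K = \frac{1}{98456} \approx 1.0157 \cdot 10^{-5}$
$\frac{u{\left(231,-42 \right)}}{K} = 299 \frac{1}{\frac{1}{98456}} = 299 \cdot 98456 = 29438344$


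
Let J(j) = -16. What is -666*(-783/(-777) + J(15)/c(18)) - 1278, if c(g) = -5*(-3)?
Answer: -43356/35 ≈ -1238.7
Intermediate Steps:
c(g) = 15
-666*(-783/(-777) + J(15)/c(18)) - 1278 = -666*(-783/(-777) - 16/15) - 1278 = -666*(-783*(-1/777) - 16*1/15) - 1278 = -666*(261/259 - 16/15) - 1278 = -666*(-229/3885) - 1278 = 1374/35 - 1278 = -43356/35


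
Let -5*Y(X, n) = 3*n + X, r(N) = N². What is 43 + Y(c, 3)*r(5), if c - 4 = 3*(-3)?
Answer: 23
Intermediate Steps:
c = -5 (c = 4 + 3*(-3) = 4 - 9 = -5)
Y(X, n) = -3*n/5 - X/5 (Y(X, n) = -(3*n + X)/5 = -(X + 3*n)/5 = -3*n/5 - X/5)
43 + Y(c, 3)*r(5) = 43 + (-⅗*3 - ⅕*(-5))*5² = 43 + (-9/5 + 1)*25 = 43 - ⅘*25 = 43 - 20 = 23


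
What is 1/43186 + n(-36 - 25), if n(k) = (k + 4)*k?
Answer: 150157723/43186 ≈ 3477.0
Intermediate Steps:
n(k) = k*(4 + k) (n(k) = (4 + k)*k = k*(4 + k))
1/43186 + n(-36 - 25) = 1/43186 + (-36 - 25)*(4 + (-36 - 25)) = 1/43186 - 61*(4 - 61) = 1/43186 - 61*(-57) = 1/43186 + 3477 = 150157723/43186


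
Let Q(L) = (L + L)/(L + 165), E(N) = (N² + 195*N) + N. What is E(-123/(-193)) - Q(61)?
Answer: 525208760/4209137 ≈ 124.78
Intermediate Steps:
E(N) = N² + 196*N
Q(L) = 2*L/(165 + L) (Q(L) = (2*L)/(165 + L) = 2*L/(165 + L))
E(-123/(-193)) - Q(61) = (-123/(-193))*(196 - 123/(-193)) - 2*61/(165 + 61) = (-123*(-1/193))*(196 - 123*(-1/193)) - 2*61/226 = 123*(196 + 123/193)/193 - 2*61/226 = (123/193)*(37951/193) - 1*61/113 = 4667973/37249 - 61/113 = 525208760/4209137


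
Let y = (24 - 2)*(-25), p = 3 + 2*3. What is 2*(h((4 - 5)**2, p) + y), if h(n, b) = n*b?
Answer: -1082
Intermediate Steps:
p = 9 (p = 3 + 6 = 9)
h(n, b) = b*n
y = -550 (y = 22*(-25) = -550)
2*(h((4 - 5)**2, p) + y) = 2*(9*(4 - 5)**2 - 550) = 2*(9*(-1)**2 - 550) = 2*(9*1 - 550) = 2*(9 - 550) = 2*(-541) = -1082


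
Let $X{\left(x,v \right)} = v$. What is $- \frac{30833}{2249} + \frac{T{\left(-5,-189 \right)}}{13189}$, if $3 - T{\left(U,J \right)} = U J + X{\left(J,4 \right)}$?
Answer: $- \frac{37162181}{2696551} \approx -13.781$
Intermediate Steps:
$T{\left(U,J \right)} = -1 - J U$ ($T{\left(U,J \right)} = 3 - \left(U J + 4\right) = 3 - \left(J U + 4\right) = 3 - \left(4 + J U\right) = -1 - J U$)
$- \frac{30833}{2249} + \frac{T{\left(-5,-189 \right)}}{13189} = - \frac{30833}{2249} + \frac{-1 - \left(-189\right) \left(-5\right)}{13189} = \left(-30833\right) \frac{1}{2249} + \left(-1 - 945\right) \frac{1}{13189} = - \frac{30833}{2249} - \frac{86}{1199} = - \frac{37162181}{2696551}$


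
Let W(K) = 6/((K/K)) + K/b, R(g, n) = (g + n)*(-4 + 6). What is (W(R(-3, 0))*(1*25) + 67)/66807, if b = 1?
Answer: 67/66807 ≈ 0.0010029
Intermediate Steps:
R(g, n) = 2*g + 2*n (R(g, n) = (g + n)*2 = 2*g + 2*n)
W(K) = 6 + K (W(K) = 6/((K/K)) + K/1 = 6/1 + K*1 = 6*1 + K = 6 + K)
(W(R(-3, 0))*(1*25) + 67)/66807 = ((6 + (2*(-3) + 2*0))*(1*25) + 67)/66807 = ((6 + (-6 + 0))*25 + 67)*(1/66807) = ((6 - 6)*25 + 67)*(1/66807) = (0*25 + 67)*(1/66807) = (0 + 67)*(1/66807) = 67*(1/66807) = 67/66807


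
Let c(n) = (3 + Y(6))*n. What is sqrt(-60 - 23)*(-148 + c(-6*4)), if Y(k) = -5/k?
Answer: -200*I*sqrt(83) ≈ -1822.1*I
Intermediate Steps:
c(n) = 13*n/6 (c(n) = (3 - 5/6)*n = 13*n/6)
sqrt(-60 - 23)*(-148 + c(-6*4)) = sqrt(-60 - 23)*(-148 + 13*(-6*4)/6) = sqrt(-83)*(-148 + (13/6)*(-24)) = (I*sqrt(83))*(-148 - 52) = (I*sqrt(83))*(-200) = -200*I*sqrt(83)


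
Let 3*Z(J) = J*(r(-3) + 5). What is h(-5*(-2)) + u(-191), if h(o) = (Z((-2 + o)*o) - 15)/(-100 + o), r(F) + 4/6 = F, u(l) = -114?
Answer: -18505/162 ≈ -114.23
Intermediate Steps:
r(F) = -⅔ + F
Z(J) = 4*J/9 (Z(J) = (J*((-⅔ - 3) + 5))/3 = (J*(-11/3 + 5))/3 = (J*(4/3))/3 = (4*J/3)/3 = 4*J/9)
h(o) = (-15 + 4*o*(-2 + o)/9)/(-100 + o) (h(o) = (4*((-2 + o)*o)/9 - 15)/(-100 + o) = (4*(o*(-2 + o))/9 - 15)/(-100 + o) = (4*o*(-2 + o)/9 - 15)/(-100 + o) = (-15 + 4*o*(-2 + o)/9)/(-100 + o))
h(-5*(-2)) + u(-191) = (-135 + 4*(-5*(-2))*(-2 - 5*(-2)))/(9*(-100 - 5*(-2))) - 114 = (-135 + 4*10*(-2 + 10))/(9*(-100 + 10)) - 114 = (⅑)*(-135 + 4*10*8)/(-90) - 114 = (⅑)*(-1/90)*(-135 + 320) - 114 = (⅑)*(-1/90)*185 - 114 = -37/162 - 114 = -18505/162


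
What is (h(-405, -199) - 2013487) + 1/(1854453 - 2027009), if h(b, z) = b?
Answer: -347509147953/172556 ≈ -2.0139e+6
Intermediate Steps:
(h(-405, -199) - 2013487) + 1/(1854453 - 2027009) = (-405 - 2013487) + 1/(1854453 - 2027009) = -2013892 + 1/(-172556) = -2013892 - 1/172556 = -347509147953/172556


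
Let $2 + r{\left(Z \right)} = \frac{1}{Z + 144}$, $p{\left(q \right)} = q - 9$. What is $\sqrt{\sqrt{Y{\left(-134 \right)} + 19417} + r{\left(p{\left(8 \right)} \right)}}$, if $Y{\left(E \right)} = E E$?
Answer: $\frac{\sqrt{-40755 + 20449 \sqrt{37373}}}{143} \approx 13.832$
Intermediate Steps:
$Y{\left(E \right)} = E^{2}$
$p{\left(q \right)} = -9 + q$
$r{\left(Z \right)} = -2 + \frac{1}{144 + Z}$ ($r{\left(Z \right)} = -2 + \frac{1}{Z + 144} = -2 + \frac{1}{144 + Z}$)
$\sqrt{\sqrt{Y{\left(-134 \right)} + 19417} + r{\left(p{\left(8 \right)} \right)}} = \sqrt{\sqrt{\left(-134\right)^{2} + 19417} + \frac{-287 - 2 \left(-9 + 8\right)}{144 + \left(-9 + 8\right)}} = \sqrt{\sqrt{17956 + 19417} + \frac{-287 - -2}{144 - 1}} = \sqrt{\sqrt{37373} + \frac{-287 + 2}{143}} = \sqrt{\sqrt{37373} + \frac{1}{143} \left(-285\right)} = \sqrt{\sqrt{37373} - \frac{285}{143}} = \sqrt{- \frac{285}{143} + \sqrt{37373}}$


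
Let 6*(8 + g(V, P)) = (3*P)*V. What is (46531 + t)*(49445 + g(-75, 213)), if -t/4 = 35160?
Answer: -7801541991/2 ≈ -3.9008e+9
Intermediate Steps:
t = -140640 (t = -4*35160 = -140640)
g(V, P) = -8 + P*V/2 (g(V, P) = -8 + ((3*P)*V)/6 = -8 + (3*P*V)/6 = -8 + P*V/2)
(46531 + t)*(49445 + g(-75, 213)) = (46531 - 140640)*(49445 + (-8 + (½)*213*(-75))) = -94109*(49445 + (-8 - 15975/2)) = -94109*(49445 - 15991/2) = -94109*82899/2 = -7801541991/2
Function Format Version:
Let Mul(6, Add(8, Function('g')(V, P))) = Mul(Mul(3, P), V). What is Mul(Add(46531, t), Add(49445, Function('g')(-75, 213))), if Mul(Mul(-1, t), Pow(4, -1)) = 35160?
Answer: Rational(-7801541991, 2) ≈ -3.9008e+9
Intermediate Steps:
t = -140640 (t = Mul(-4, 35160) = -140640)
Function('g')(V, P) = Add(-8, Mul(Rational(1, 2), P, V)) (Function('g')(V, P) = Add(-8, Mul(Rational(1, 6), Mul(Mul(3, P), V))) = Add(-8, Mul(Rational(1, 6), Mul(3, P, V))) = Add(-8, Mul(Rational(1, 2), P, V)))
Mul(Add(46531, t), Add(49445, Function('g')(-75, 213))) = Mul(Add(46531, -140640), Add(49445, Add(-8, Mul(Rational(1, 2), 213, -75)))) = Mul(-94109, Add(49445, Add(-8, Rational(-15975, 2)))) = Mul(-94109, Add(49445, Rational(-15991, 2))) = Mul(-94109, Rational(82899, 2)) = Rational(-7801541991, 2)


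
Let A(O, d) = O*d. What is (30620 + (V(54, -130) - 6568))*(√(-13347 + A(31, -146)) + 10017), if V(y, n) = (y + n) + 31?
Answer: 240478119 + 24007*I*√17873 ≈ 2.4048e+8 + 3.2095e+6*I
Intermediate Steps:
V(y, n) = 31 + n + y (V(y, n) = (n + y) + 31 = 31 + n + y)
(30620 + (V(54, -130) - 6568))*(√(-13347 + A(31, -146)) + 10017) = (30620 + ((31 - 130 + 54) - 6568))*(√(-13347 + 31*(-146)) + 10017) = (30620 + (-45 - 6568))*(√(-13347 - 4526) + 10017) = (30620 - 6613)*(√(-17873) + 10017) = 24007*(I*√17873 + 10017) = 24007*(10017 + I*√17873) = 240478119 + 24007*I*√17873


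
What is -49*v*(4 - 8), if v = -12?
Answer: -2352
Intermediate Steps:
-49*v*(4 - 8) = -(-588)*(4 - 8) = -(-588)*(-4) = -49*48 = -2352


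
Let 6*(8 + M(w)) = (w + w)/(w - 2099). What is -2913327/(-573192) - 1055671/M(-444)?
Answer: 2249756813627/16924248 ≈ 1.3293e+5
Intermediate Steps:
M(w) = -8 + w/(3*(-2099 + w)) (M(w) = -8 + ((w + w)/(w - 2099))/6 = -8 + ((2*w)/(-2099 + w))/6 = -8 + (2*w/(-2099 + w))/6 = -8 + w/(3*(-2099 + w)))
-2913327/(-573192) - 1055671/M(-444) = -2913327/(-573192) - 1055671*3*(-2099 - 444)/(50376 - 23*(-444)) = -2913327*(-1/573192) - 1055671*(-7629/(50376 + 10212)) = 17037/3352 - 1055671/((⅓)*(-1/2543)*60588) = 17037/3352 - 1055671/(-20196/2543) = 17037/3352 - 1055671*(-2543/20196) = 17037/3352 + 2684571353/20196 = 2249756813627/16924248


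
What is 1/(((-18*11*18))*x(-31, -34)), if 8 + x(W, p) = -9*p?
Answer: -1/1062072 ≈ -9.4156e-7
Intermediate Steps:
x(W, p) = -8 - 9*p
1/(((-18*11*18))*x(-31, -34)) = 1/(((-18*11*18))*(-8 - 9*(-34))) = 1/(((-198*18))*(-8 + 306)) = 1/(-3564*298) = -1/3564*1/298 = -1/1062072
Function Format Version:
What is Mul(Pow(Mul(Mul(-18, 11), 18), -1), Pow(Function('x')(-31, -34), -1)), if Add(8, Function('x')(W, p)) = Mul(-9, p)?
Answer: Rational(-1, 1062072) ≈ -9.4156e-7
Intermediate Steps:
Function('x')(W, p) = Add(-8, Mul(-9, p))
Mul(Pow(Mul(Mul(-18, 11), 18), -1), Pow(Function('x')(-31, -34), -1)) = Mul(Pow(Mul(Mul(-18, 11), 18), -1), Pow(Add(-8, Mul(-9, -34)), -1)) = Mul(Pow(Mul(-198, 18), -1), Pow(Add(-8, 306), -1)) = Mul(Pow(-3564, -1), Pow(298, -1)) = Mul(Rational(-1, 3564), Rational(1, 298)) = Rational(-1, 1062072)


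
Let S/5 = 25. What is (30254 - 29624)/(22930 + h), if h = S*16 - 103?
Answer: 630/24827 ≈ 0.025376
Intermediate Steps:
S = 125 (S = 5*25 = 125)
h = 1897 (h = 125*16 - 103 = 2000 - 103 = 1897)
(30254 - 29624)/(22930 + h) = (30254 - 29624)/(22930 + 1897) = 630/24827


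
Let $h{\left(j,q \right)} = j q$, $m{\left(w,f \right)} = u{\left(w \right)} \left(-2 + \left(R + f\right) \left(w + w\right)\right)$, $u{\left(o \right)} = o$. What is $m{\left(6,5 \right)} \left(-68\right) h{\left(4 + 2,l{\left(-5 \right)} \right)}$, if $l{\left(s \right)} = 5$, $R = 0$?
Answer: $-709920$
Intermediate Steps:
$m{\left(w,f \right)} = w \left(-2 + 2 f w\right)$ ($m{\left(w,f \right)} = w \left(-2 + \left(0 + f\right) \left(w + w\right)\right) = w \left(-2 + f 2 w\right) = w \left(-2 + 2 f w\right)$)
$m{\left(6,5 \right)} \left(-68\right) h{\left(4 + 2,l{\left(-5 \right)} \right)} = 2 \cdot 6 \left(-1 + 5 \cdot 6\right) \left(-68\right) \left(4 + 2\right) 5 = 2 \cdot 6 \left(-1 + 30\right) \left(-68\right) 6 \cdot 5 = 2 \cdot 6 \cdot 29 \left(-68\right) 30 = 348 \left(-68\right) 30 = \left(-23664\right) 30 = -709920$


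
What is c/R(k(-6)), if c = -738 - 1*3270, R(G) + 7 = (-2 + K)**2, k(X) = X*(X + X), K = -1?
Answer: -2004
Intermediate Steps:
k(X) = 2*X**2 (k(X) = X*(2*X) = 2*X**2)
R(G) = 2 (R(G) = -7 + (-2 - 1)**2 = -7 + (-3)**2 = -7 + 9 = 2)
c = -4008 (c = -738 - 3270 = -4008)
c/R(k(-6)) = -4008/2 = -4008*1/2 = -2004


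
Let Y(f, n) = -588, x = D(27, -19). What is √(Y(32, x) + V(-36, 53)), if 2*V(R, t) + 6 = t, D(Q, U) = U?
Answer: I*√2258/2 ≈ 23.759*I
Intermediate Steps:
x = -19
V(R, t) = -3 + t/2
√(Y(32, x) + V(-36, 53)) = √(-588 + (-3 + (½)*53)) = √(-588 + (-3 + 53/2)) = √(-588 + 47/2) = √(-1129/2) = I*√2258/2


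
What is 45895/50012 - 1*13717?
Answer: -685968709/50012 ≈ -13716.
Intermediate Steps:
45895/50012 - 1*13717 = 45895*(1/50012) - 13717 = 45895/50012 - 13717 = -685968709/50012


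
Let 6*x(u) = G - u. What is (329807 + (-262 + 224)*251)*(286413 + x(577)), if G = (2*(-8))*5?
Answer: 183388271283/2 ≈ 9.1694e+10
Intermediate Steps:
G = -80 (G = -16*5 = -80)
x(u) = -40/3 - u/6 (x(u) = (-80 - u)/6 = -40/3 - u/6)
(329807 + (-262 + 224)*251)*(286413 + x(577)) = (329807 + (-262 + 224)*251)*(286413 + (-40/3 - ⅙*577)) = (329807 - 38*251)*(286413 + (-40/3 - 577/6)) = (329807 - 9538)*(286413 - 219/2) = 320269*(572607/2) = 183388271283/2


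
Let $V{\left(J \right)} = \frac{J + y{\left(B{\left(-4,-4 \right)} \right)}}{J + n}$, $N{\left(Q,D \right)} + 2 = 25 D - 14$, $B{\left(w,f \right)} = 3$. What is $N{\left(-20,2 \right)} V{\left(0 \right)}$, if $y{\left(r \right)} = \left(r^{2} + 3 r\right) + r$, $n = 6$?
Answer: $119$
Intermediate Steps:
$y{\left(r \right)} = r^{2} + 4 r$
$N{\left(Q,D \right)} = -16 + 25 D$ ($N{\left(Q,D \right)} = -2 + \left(25 D - 14\right) = -2 + \left(-14 + 25 D\right) = -16 + 25 D$)
$V{\left(J \right)} = \frac{21 + J}{6 + J}$ ($V{\left(J \right)} = \frac{J + 3 \left(4 + 3\right)}{J + 6} = \frac{J + 3 \cdot 7}{6 + J} = \frac{J + 21}{6 + J} = \frac{21 + J}{6 + J}$)
$N{\left(-20,2 \right)} V{\left(0 \right)} = \left(-16 + 25 \cdot 2\right) \frac{21 + 0}{6 + 0} = \left(-16 + 50\right) \frac{1}{6} \cdot 21 = 34 \cdot \frac{1}{6} \cdot 21 = 34 \cdot \frac{7}{2} = 119$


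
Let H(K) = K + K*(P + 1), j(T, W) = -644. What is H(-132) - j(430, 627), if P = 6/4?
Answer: 182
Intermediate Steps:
P = 3/2 (P = 6*(1/4) = 3/2 ≈ 1.5000)
H(K) = 7*K/2 (H(K) = K + K*(3/2 + 1) = K + K*(5/2) = K + 5*K/2 = 7*K/2)
H(-132) - j(430, 627) = (7/2)*(-132) - 1*(-644) = -462 + 644 = 182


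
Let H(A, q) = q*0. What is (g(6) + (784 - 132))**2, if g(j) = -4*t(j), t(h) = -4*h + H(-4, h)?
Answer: 559504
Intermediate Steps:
H(A, q) = 0
t(h) = -4*h (t(h) = -4*h + 0 = -4*h)
g(j) = 16*j (g(j) = -(-16)*j = 16*j)
(g(6) + (784 - 132))**2 = (16*6 + (784 - 132))**2 = (96 + 652)**2 = 748**2 = 559504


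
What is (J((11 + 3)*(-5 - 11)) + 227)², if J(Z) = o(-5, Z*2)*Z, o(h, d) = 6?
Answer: 1247689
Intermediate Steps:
J(Z) = 6*Z
(J((11 + 3)*(-5 - 11)) + 227)² = (6*((11 + 3)*(-5 - 11)) + 227)² = (6*(14*(-16)) + 227)² = (6*(-224) + 227)² = (-1344 + 227)² = (-1117)² = 1247689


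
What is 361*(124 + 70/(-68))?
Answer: 1509341/34 ≈ 44392.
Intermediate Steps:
361*(124 + 70/(-68)) = 361*(124 + 70*(-1/68)) = 361*(124 - 35/34) = 361*(4181/34) = 1509341/34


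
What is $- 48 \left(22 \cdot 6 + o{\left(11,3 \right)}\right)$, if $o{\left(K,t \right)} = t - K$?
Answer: $-5952$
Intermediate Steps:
$- 48 \left(22 \cdot 6 + o{\left(11,3 \right)}\right) = - 48 \left(22 \cdot 6 + \left(3 - 11\right)\right) = - 48 \left(132 + \left(3 - 11\right)\right) = - 48 \left(132 - 8\right) = \left(-48\right) 124 = -5952$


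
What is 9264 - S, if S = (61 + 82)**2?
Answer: -11185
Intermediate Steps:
S = 20449 (S = 143**2 = 20449)
9264 - S = 9264 - 1*20449 = 9264 - 20449 = -11185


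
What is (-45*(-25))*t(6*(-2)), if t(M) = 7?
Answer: 7875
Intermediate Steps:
(-45*(-25))*t(6*(-2)) = -45*(-25)*7 = 1125*7 = 7875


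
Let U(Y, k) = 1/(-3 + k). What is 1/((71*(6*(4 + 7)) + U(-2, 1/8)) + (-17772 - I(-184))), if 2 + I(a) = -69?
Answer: -23/299353 ≈ -7.6832e-5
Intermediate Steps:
I(a) = -71 (I(a) = -2 - 69 = -71)
1/((71*(6*(4 + 7)) + U(-2, 1/8)) + (-17772 - I(-184))) = 1/((71*(6*(4 + 7)) + 1/(-3 + 1/8)) + (-17772 - 1*(-71))) = 1/((71*(6*11) + 1/(-3 + ⅛)) + (-17772 + 71)) = 1/((71*66 + 1/(-23/8)) - 17701) = 1/((4686 - 8/23) - 17701) = 1/(107770/23 - 17701) = 1/(-299353/23) = -23/299353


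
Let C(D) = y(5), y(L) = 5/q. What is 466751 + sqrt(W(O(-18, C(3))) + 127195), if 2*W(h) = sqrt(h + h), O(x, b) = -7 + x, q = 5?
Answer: 466751 + sqrt(508780 + 10*I*sqrt(2))/2 ≈ 4.6711e+5 + 0.0049567*I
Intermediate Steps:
y(L) = 1 (y(L) = 5/5 = 5*(1/5) = 1)
C(D) = 1
W(h) = sqrt(2)*sqrt(h)/2 (W(h) = sqrt(h + h)/2 = sqrt(2*h)/2 = (sqrt(2)*sqrt(h))/2 = sqrt(2)*sqrt(h)/2)
466751 + sqrt(W(O(-18, C(3))) + 127195) = 466751 + sqrt(sqrt(2)*sqrt(-7 - 18)/2 + 127195) = 466751 + sqrt(sqrt(2)*sqrt(-25)/2 + 127195) = 466751 + sqrt(sqrt(2)*(5*I)/2 + 127195) = 466751 + sqrt(5*I*sqrt(2)/2 + 127195) = 466751 + sqrt(127195 + 5*I*sqrt(2)/2)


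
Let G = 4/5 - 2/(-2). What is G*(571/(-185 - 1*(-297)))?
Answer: 5139/560 ≈ 9.1768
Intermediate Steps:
G = 9/5 (G = 4*(⅕) - 2*(-½) = ⅘ + 1 = 9/5 ≈ 1.8000)
G*(571/(-185 - 1*(-297))) = 9*(571/(-185 - 1*(-297)))/5 = 9*(571/(-185 + 297))/5 = 9*(571/112)/5 = 9*(571*(1/112))/5 = (9/5)*(571/112) = 5139/560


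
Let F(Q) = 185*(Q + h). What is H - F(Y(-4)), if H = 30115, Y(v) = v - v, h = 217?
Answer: -10030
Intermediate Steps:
Y(v) = 0
F(Q) = 40145 + 185*Q (F(Q) = 185*(Q + 217) = 185*(217 + Q) = 40145 + 185*Q)
H - F(Y(-4)) = 30115 - (40145 + 185*0) = 30115 - (40145 + 0) = 30115 - 1*40145 = 30115 - 40145 = -10030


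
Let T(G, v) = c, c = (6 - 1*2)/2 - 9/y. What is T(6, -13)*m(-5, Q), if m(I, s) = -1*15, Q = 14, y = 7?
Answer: -75/7 ≈ -10.714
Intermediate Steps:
c = 5/7 (c = (6 - 1*2)/2 - 9/7 = (6 - 2)*(½) - 9*⅐ = 4*(½) - 9/7 = 2 - 9/7 = 5/7 ≈ 0.71429)
m(I, s) = -15
T(G, v) = 5/7
T(6, -13)*m(-5, Q) = (5/7)*(-15) = -75/7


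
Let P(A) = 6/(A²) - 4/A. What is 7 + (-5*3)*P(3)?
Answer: 17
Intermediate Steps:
P(A) = -4/A + 6/A² (P(A) = 6/A² - 4/A = -4/A + 6/A²)
7 + (-5*3)*P(3) = 7 + (-5*3)*(2*(3 - 2*3)/3²) = 7 - 30*(3 - 6)/9 = 7 - 30*(-3)/9 = 7 - 15*(-⅔) = 7 + 10 = 17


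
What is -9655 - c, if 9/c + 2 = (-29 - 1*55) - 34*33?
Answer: -11663231/1208 ≈ -9655.0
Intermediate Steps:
c = -9/1208 (c = 9/(-2 + ((-29 - 1*55) - 34*33)) = 9/(-2 + ((-29 - 55) - 1122)) = 9/(-2 + (-84 - 1122)) = 9/(-2 - 1206) = 9/(-1208) = 9*(-1/1208) = -9/1208 ≈ -0.0074503)
-9655 - c = -9655 - 1*(-9/1208) = -9655 + 9/1208 = -11663231/1208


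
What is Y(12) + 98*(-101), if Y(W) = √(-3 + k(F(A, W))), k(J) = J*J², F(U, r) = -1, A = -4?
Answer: -9898 + 2*I ≈ -9898.0 + 2.0*I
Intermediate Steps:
k(J) = J³
Y(W) = 2*I (Y(W) = √(-3 + (-1)³) = √(-3 - 1) = √(-4) = 2*I)
Y(12) + 98*(-101) = 2*I + 98*(-101) = 2*I - 9898 = -9898 + 2*I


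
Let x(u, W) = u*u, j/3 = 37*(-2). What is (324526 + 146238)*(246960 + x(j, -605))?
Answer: 139461010416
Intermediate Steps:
j = -222 (j = 3*(37*(-2)) = 3*(-74) = -222)
x(u, W) = u²
(324526 + 146238)*(246960 + x(j, -605)) = (324526 + 146238)*(246960 + (-222)²) = 470764*(246960 + 49284) = 470764*296244 = 139461010416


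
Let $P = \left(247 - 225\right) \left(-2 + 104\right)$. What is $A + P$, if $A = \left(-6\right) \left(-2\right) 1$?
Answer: $2256$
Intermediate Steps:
$A = 12$ ($A = 12 \cdot 1 = 12$)
$P = 2244$ ($P = 22 \cdot 102 = 2244$)
$A + P = 12 + 2244 = 2256$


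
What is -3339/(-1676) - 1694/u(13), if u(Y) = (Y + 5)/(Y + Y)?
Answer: -36878821/15084 ≈ -2444.9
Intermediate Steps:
u(Y) = (5 + Y)/(2*Y) (u(Y) = (5 + Y)/((2*Y)) = (5 + Y)*(1/(2*Y)) = (5 + Y)/(2*Y))
-3339/(-1676) - 1694/u(13) = -3339/(-1676) - 1694*26/(5 + 13) = -3339*(-1/1676) - 1694/((½)*(1/13)*18) = 3339/1676 - 1694/9/13 = 3339/1676 - 1694*13/9 = 3339/1676 - 22022/9 = -36878821/15084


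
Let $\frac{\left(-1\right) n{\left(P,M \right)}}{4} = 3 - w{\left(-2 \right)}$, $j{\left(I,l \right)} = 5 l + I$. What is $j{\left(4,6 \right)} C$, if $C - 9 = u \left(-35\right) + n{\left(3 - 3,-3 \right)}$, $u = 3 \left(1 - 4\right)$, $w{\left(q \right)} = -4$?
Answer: $10064$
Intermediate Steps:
$j{\left(I,l \right)} = I + 5 l$
$n{\left(P,M \right)} = -28$ ($n{\left(P,M \right)} = - 4 \left(3 - -4\right) = - 4 \left(3 + 4\right) = \left(-4\right) 7 = -28$)
$u = -9$ ($u = 3 \left(-3\right) = -9$)
$C = 296$ ($C = 9 - -287 = 9 + \left(315 - 28\right) = 9 + 287 = 296$)
$j{\left(4,6 \right)} C = \left(4 + 5 \cdot 6\right) 296 = \left(4 + 30\right) 296 = 34 \cdot 296 = 10064$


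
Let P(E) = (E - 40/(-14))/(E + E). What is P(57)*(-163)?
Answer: -68297/798 ≈ -85.585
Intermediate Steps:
P(E) = (20/7 + E)/(2*E) (P(E) = (E - 40*(-1/14))/((2*E)) = (E + 20/7)*(1/(2*E)) = (20/7 + E)*(1/(2*E)) = (20/7 + E)/(2*E))
P(57)*(-163) = ((1/14)*(20 + 7*57)/57)*(-163) = ((1/14)*(1/57)*(20 + 399))*(-163) = ((1/14)*(1/57)*419)*(-163) = (419/798)*(-163) = -68297/798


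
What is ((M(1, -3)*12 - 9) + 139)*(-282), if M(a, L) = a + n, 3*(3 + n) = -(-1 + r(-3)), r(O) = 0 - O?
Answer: -27636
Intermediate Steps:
r(O) = -O
n = -11/3 (n = -3 + (-(-1 - 1*(-3)))/3 = -3 + (-(-1 + 3))/3 = -3 + (-1*2)/3 = -3 + (⅓)*(-2) = -3 - ⅔ = -11/3 ≈ -3.6667)
M(a, L) = -11/3 + a (M(a, L) = a - 11/3 = -11/3 + a)
((M(1, -3)*12 - 9) + 139)*(-282) = (((-11/3 + 1)*12 - 9) + 139)*(-282) = ((-8/3*12 - 9) + 139)*(-282) = ((-32 - 9) + 139)*(-282) = (-41 + 139)*(-282) = 98*(-282) = -27636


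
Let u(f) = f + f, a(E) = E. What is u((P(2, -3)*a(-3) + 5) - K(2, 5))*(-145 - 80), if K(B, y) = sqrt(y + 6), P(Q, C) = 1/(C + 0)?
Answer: -2700 + 450*sqrt(11) ≈ -1207.5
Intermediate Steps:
P(Q, C) = 1/C
K(B, y) = sqrt(6 + y)
u(f) = 2*f
u((P(2, -3)*a(-3) + 5) - K(2, 5))*(-145 - 80) = (2*((-3/(-3) + 5) - sqrt(6 + 5)))*(-145 - 80) = (2*((-1/3*(-3) + 5) - sqrt(11)))*(-225) = (2*((1 + 5) - sqrt(11)))*(-225) = (2*(6 - sqrt(11)))*(-225) = (12 - 2*sqrt(11))*(-225) = -2700 + 450*sqrt(11)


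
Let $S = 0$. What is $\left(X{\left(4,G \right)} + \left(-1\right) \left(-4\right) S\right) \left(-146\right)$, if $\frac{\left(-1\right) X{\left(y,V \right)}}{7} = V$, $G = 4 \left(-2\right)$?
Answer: $-8176$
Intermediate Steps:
$G = -8$
$X{\left(y,V \right)} = - 7 V$
$\left(X{\left(4,G \right)} + \left(-1\right) \left(-4\right) S\right) \left(-146\right) = \left(\left(-7\right) \left(-8\right) + \left(-1\right) \left(-4\right) 0\right) \left(-146\right) = \left(56 + 4 \cdot 0\right) \left(-146\right) = \left(56 + 0\right) \left(-146\right) = 56 \left(-146\right) = -8176$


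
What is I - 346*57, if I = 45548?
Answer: 25826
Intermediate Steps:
I - 346*57 = 45548 - 346*57 = 45548 - 19722 = 25826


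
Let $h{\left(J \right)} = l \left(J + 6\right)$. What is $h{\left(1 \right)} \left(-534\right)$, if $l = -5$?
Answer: $18690$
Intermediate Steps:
$h{\left(J \right)} = -30 - 5 J$ ($h{\left(J \right)} = - 5 \left(J + 6\right) = - 5 \left(6 + J\right) = -30 - 5 J$)
$h{\left(1 \right)} \left(-534\right) = \left(-30 - 5\right) \left(-534\right) = \left(-35\right) \left(-534\right) = 18690$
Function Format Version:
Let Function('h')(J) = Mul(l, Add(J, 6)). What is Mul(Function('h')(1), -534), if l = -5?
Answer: 18690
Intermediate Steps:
Function('h')(J) = Add(-30, Mul(-5, J)) (Function('h')(J) = Mul(-5, Add(J, 6)) = Mul(-5, Add(6, J)) = Add(-30, Mul(-5, J)))
Mul(Function('h')(1), -534) = Mul(Add(-30, Mul(-5, 1)), -534) = Mul(Add(-30, -5), -534) = Mul(-35, -534) = 18690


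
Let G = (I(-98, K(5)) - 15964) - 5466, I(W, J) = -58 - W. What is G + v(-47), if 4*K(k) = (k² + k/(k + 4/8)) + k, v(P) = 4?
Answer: -21386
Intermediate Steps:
K(k) = k/4 + k²/4 + k/(4*(½ + k)) (K(k) = ((k² + k/(k + 4/8)) + k)/4 = ((k² + k/(k + 4*(⅛))) + k)/4 = ((k² + k/(k + ½)) + k)/4 = ((k² + k/(½ + k)) + k)/4 = (k + k² + k/(½ + k))/4 = k/4 + k²/4 + k/(4*(½ + k)))
G = -21390 (G = ((-58 - 1*(-98)) - 15964) - 5466 = ((-58 + 98) - 15964) - 5466 = (40 - 15964) - 5466 = -15924 - 5466 = -21390)
G + v(-47) = -21390 + 4 = -21386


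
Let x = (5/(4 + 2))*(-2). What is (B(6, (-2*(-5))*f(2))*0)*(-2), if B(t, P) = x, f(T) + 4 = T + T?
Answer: 0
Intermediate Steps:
f(T) = -4 + 2*T (f(T) = -4 + (T + T) = -4 + 2*T)
x = -5/3 (x = (5/6)*(-2) = ((⅙)*5)*(-2) = (⅚)*(-2) = -5/3 ≈ -1.6667)
B(t, P) = -5/3
(B(6, (-2*(-5))*f(2))*0)*(-2) = -5/3*0*(-2) = 0*(-2) = 0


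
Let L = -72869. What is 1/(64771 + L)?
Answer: -1/8098 ≈ -0.00012349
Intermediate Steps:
1/(64771 + L) = 1/(64771 - 72869) = 1/(-8098) = -1/8098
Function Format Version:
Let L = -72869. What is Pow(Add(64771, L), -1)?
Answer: Rational(-1, 8098) ≈ -0.00012349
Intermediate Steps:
Pow(Add(64771, L), -1) = Pow(Add(64771, -72869), -1) = Pow(-8098, -1) = Rational(-1, 8098)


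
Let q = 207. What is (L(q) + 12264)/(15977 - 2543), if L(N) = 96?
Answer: 2060/2239 ≈ 0.92005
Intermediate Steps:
(L(q) + 12264)/(15977 - 2543) = (96 + 12264)/(15977 - 2543) = 12360/13434 = 12360*(1/13434) = 2060/2239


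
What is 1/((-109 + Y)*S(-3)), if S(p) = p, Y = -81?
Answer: 1/570 ≈ 0.0017544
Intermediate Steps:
1/((-109 + Y)*S(-3)) = 1/((-109 - 81)*(-3)) = 1/(-190*(-3)) = 1/570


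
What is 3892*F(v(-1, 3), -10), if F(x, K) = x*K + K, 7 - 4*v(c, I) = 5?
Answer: -58380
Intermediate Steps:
v(c, I) = 1/2 (v(c, I) = 7/4 - 1/4*5 = 7/4 - 5/4 = 1/2)
F(x, K) = K + K*x (F(x, K) = K*x + K = K + K*x)
3892*F(v(-1, 3), -10) = 3892*(-10*(1 + 1/2)) = 3892*(-10*3/2) = 3892*(-15) = -58380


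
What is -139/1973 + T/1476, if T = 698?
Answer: 585995/1456074 ≈ 0.40245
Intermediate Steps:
-139/1973 + T/1476 = -139/1973 + 698/1476 = -139*1/1973 + 698*(1/1476) = -139/1973 + 349/738 = 585995/1456074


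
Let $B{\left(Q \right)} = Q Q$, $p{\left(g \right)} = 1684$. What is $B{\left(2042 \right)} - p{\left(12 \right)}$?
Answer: $4168080$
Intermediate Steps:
$B{\left(Q \right)} = Q^{2}$
$B{\left(2042 \right)} - p{\left(12 \right)} = 2042^{2} - 1684 = 4169764 - 1684 = 4168080$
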